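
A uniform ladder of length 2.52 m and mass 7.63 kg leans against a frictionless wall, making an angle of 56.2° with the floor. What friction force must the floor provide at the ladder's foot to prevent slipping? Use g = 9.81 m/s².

Taking torques about the foot of the ladder:
Ladder weight 7.63×9.81 = 74.85 N acts at 1.26 m along the ladder; its horizontal arm is 1.26·cos56.2° = 0.7009 m → τ = 52.46 N·m clockwise.
Wall normal N acts horizontally at the top; its moment arm is the height L sinθ = 2.52·sin56.2° = 2.094 m, counterclockwise.
For rotational equilibrium, N × 2.094 = 52.46, so N = 25.1 N.
ΣFx = 0: friction at the foot balances the wall's push, so f = N_wall = 25.1 N.

f ≈ 25.1 N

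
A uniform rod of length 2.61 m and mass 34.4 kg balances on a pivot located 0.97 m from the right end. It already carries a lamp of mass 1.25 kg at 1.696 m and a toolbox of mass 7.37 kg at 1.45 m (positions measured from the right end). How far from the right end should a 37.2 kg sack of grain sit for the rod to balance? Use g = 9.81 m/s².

Take moments about the pivot (at 0.97 m from the right end).
Beam weight: 34.4 × 9.81 = 337.5 N down at 1.305 m → arm 0.335 m, τ = 337.5 × 0.335 = 113.1 N·m counterclockwise.
Lamp: 1.25 × 9.81 = 12.26 N down at 1.696 m → arm 0.726 m, τ = 12.26 × 0.726 = 8.901 N·m counterclockwise.
Toolbox: 7.37 × 9.81 = 72.3 N down at 1.45 m → arm 0.48 m, τ = 72.3 × 0.48 = 34.7 N·m counterclockwise.
Net moment of existing loads = 156.7 N·m counterclockwise.
The sack of grain weighs 37.2 × 9.81 = 364.9 N and must supply an equal clockwise moment, so its lever arm about the pivot is 156.7 / 364.9 = 0.429 m.
That puts it at 0.97 − 0.429 = 0.541 m from the right end.

x ≈ 0.541 m from the right end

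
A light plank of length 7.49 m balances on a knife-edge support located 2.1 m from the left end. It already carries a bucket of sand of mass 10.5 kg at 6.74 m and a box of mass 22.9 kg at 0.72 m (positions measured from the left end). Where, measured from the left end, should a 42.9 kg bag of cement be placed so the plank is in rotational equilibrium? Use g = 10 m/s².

Choose the knife-edge support (at 2.1 m from the left end) as the axis so the support reaction has zero arm there.
Bucket of sand: 10.5 × 10 = 105 N down at 6.74 m → arm 4.64 m, τ = 105 × 4.64 = 487.2 N·m clockwise.
Box: 22.9 × 10 = 229 N down at 0.72 m → arm 1.38 m, τ = 229 × 1.38 = 316 N·m counterclockwise.
Net moment of existing loads = 171.2 N·m clockwise.
The bag of cement weighs 42.9 × 10 = 429 N and must supply an equal counterclockwise moment, so its lever arm about the knife-edge support is 171.2 / 429 = 0.399 m.
That puts it at 2.1 − 0.399 = 1.7 m from the left end.

x ≈ 1.7 m from the left end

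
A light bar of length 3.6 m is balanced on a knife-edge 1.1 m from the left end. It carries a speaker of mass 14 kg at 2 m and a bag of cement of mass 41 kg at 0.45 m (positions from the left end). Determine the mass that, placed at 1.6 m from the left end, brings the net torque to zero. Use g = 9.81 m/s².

m ≈ 28.1 kg

About the knife-edge (at 1.1 m from the left end):
Speaker: 14 × 9.81 = 137.3 N down at 2 m → arm 0.9 m, τ = 137.3 × 0.9 = 123.6 N·m clockwise.
Bag of cement: 41 × 9.81 = 402.2 N down at 0.45 m → arm 0.65 m, τ = 402.2 × 0.65 = 261.4 N·m counterclockwise.
Net moment of known loads = 137.8 N·m counterclockwise.
An unknown mass m at 1.6 m has arm 0.5 m; its moment is m·g·0.5 clockwise.
Setting net torque to zero: m × 9.81 × 0.5 = 137.8 → m = 137.8 / (9.81 × 0.5) = 28.1 kg.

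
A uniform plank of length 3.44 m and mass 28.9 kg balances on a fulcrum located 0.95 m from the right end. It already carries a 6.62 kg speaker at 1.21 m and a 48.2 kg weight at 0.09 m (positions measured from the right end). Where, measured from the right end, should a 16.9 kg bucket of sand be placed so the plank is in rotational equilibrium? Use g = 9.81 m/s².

x ≈ 1.98 m from the right end

Take moments about the fulcrum (at 0.95 m from the right end).
Beam weight: 28.9 × 9.81 = 283.5 N down at 1.72 m → arm 0.77 m, τ = 283.5 × 0.77 = 218.3 N·m counterclockwise.
Speaker: 6.62 × 9.81 = 64.94 N down at 1.21 m → arm 0.26 m, τ = 64.94 × 0.26 = 16.88 N·m counterclockwise.
Weight: 48.2 × 9.81 = 472.8 N down at 0.09 m → arm 0.86 m, τ = 472.8 × 0.86 = 406.6 N·m clockwise.
Net moment of existing loads = 171.4 N·m clockwise.
The bucket of sand weighs 16.9 × 9.81 = 165.8 N and must supply an equal counterclockwise moment, so its lever arm about the fulcrum is 171.4 / 165.8 = 1.03 m.
That puts it at 0.95 + 1.03 = 1.98 m from the right end.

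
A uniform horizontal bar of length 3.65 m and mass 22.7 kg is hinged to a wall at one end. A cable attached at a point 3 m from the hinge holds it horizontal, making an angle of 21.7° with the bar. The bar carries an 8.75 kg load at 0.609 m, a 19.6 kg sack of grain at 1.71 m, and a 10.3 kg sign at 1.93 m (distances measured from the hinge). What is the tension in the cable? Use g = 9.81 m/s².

T ≈ 886 N

Take moments about the hinge.
Beam weight: 22.7 × 9.81 = 222.7 N down at 1.825 m → arm 1.825 m, τ = 222.7 × 1.825 = 406.4 N·m clockwise.
Load: 8.75 × 9.81 = 85.84 N down at 0.609 m → arm 0.609 m, τ = 85.84 × 0.609 = 52.28 N·m clockwise.
Sack of grain: 19.6 × 9.81 = 192.3 N down at 1.71 m → arm 1.71 m, τ = 192.3 × 1.71 = 328.8 N·m clockwise.
Sign: 10.3 × 9.81 = 101 N down at 1.93 m → arm 1.93 m, τ = 101 × 1.93 = 194.9 N·m clockwise.
Total clockwise load moment = 982.4 N·m.
The cable tension T acts at 3 m; only its component perpendicular to the bar, T sinθ, produces torque. sin 21.7° = 0.3697.
Balancing moments: T × 3 × 0.3697 = 982.4, giving T = 982.4 / 1.109 = 886 N.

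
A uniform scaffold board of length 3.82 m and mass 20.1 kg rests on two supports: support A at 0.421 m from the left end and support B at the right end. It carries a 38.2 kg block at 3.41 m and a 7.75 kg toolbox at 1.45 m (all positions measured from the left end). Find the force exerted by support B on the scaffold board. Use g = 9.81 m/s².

R_B ≈ 439 N

Choose support A as the axis so its reaction then has zero moment arm.
Beam weight: 20.1 × 9.81 = 197.2 N down at 1.91 m → arm 1.489 m, τ = 197.2 × 1.489 = 293.6 N·m clockwise.
Block: 38.2 × 9.81 = 374.7 N down at 3.41 m → arm 2.989 m, τ = 374.7 × 2.989 = 1120 N·m clockwise.
Toolbox: 7.75 × 9.81 = 76.03 N down at 1.45 m → arm 1.029 m, τ = 76.03 × 1.029 = 78.23 N·m clockwise.
Net load moment about support A = 1492 N·m clockwise.
Reaction R at support B is upward at 3.82 m, arm 3.399 m → moment R × 3.399 counterclockwise.
Στ = 0 ⇒ R × 3.399 = 1492 ⇒ R = 439 N.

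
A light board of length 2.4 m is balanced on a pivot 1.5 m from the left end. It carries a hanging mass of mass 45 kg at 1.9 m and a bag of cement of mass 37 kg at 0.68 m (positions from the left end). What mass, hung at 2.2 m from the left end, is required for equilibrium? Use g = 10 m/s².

m ≈ 17.6 kg

Taking torques about the pivot (at 1.5 m from the left end):
Hanging mass: 45 × 10 = 450 N down at 1.9 m → arm 0.4 m, τ = 450 × 0.4 = 180 N·m clockwise.
Bag of cement: 37 × 10 = 370 N down at 0.68 m → arm 0.82 m, τ = 370 × 0.82 = 303.4 N·m counterclockwise.
Net moment of known loads = 123.4 N·m counterclockwise.
An unknown mass m at 2.2 m has arm 0.7 m; its moment is m·g·0.7 clockwise.
Setting net torque to zero: m × 10 × 0.7 = 123.4 → m = 123.4 / (10 × 0.7) = 17.6 kg.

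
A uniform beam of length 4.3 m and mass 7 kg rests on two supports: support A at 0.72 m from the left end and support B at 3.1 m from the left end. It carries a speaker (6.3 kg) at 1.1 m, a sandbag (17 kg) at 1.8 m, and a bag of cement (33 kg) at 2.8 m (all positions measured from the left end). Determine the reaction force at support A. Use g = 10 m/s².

About support B:
Beam weight: 7 × 10 = 70 N down at 2.15 m → arm 0.95 m, τ = 70 × 0.95 = 66.5 N·m counterclockwise.
Speaker: 6.3 × 10 = 63 N down at 1.1 m → arm 2 m, τ = 63 × 2 = 126 N·m counterclockwise.
Sandbag: 17 × 10 = 170 N down at 1.8 m → arm 1.3 m, τ = 170 × 1.3 = 221 N·m counterclockwise.
Bag of cement: 33 × 10 = 330 N down at 2.8 m → arm 0.3 m, τ = 330 × 0.3 = 99 N·m counterclockwise.
Net load moment about support B = 512.5 N·m counterclockwise.
Reaction R at support A is upward at 0.72 m, arm 2.38 m → moment R × 2.38 clockwise.
Στ = 0 ⇒ R × 2.38 = 512.5 ⇒ R = 215 N.

R_A ≈ 215 N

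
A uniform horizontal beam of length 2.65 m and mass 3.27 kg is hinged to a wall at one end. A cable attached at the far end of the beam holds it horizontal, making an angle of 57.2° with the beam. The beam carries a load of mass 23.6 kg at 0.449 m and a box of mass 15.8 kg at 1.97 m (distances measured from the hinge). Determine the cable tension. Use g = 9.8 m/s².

Sum moments about the hinge (the unknown hinge reaction has zero arm there).
Beam weight: 3.27 × 9.8 = 32.05 N down at 1.325 m → arm 1.325 m, τ = 32.05 × 1.325 = 42.47 N·m clockwise.
Load: 23.6 × 9.8 = 231.3 N down at 0.449 m → arm 0.449 m, τ = 231.3 × 0.449 = 103.9 N·m clockwise.
Box: 15.8 × 9.8 = 154.8 N down at 1.97 m → arm 1.97 m, τ = 154.8 × 1.97 = 305 N·m clockwise.
Total clockwise load moment = 451.4 N·m.
The cable tension T acts at 2.65 m; only its component perpendicular to the beam, T sinθ, produces torque. sin 57.2° = 0.8406.
Στ = 0 ⇒ T × 2.65 × 0.8406 = 451.4 ⇒ T = 451.4 / 2.228 = 203 N.

T ≈ 203 N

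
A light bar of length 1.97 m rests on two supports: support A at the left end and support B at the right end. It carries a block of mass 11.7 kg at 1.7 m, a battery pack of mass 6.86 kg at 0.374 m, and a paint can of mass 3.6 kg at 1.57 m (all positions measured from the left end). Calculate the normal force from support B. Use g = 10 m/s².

Choose support A as the axis so its reaction then has zero moment arm.
Block: 11.7 × 10 = 117 N down at 1.7 m → arm 1.7 m, τ = 117 × 1.7 = 198.9 N·m clockwise.
Battery pack: 6.86 × 10 = 68.6 N down at 0.374 m → arm 0.374 m, τ = 68.6 × 0.374 = 25.66 N·m clockwise.
Paint can: 3.6 × 10 = 36 N down at 1.57 m → arm 1.57 m, τ = 36 × 1.57 = 56.52 N·m clockwise.
Net load moment about support A = 281.1 N·m clockwise.
Reaction R at support B is upward at 1.97 m, arm 1.97 m → moment R × 1.97 counterclockwise.
For rotational equilibrium, R × 1.97 = 281.1, so R = 143 N.

R_B ≈ 143 N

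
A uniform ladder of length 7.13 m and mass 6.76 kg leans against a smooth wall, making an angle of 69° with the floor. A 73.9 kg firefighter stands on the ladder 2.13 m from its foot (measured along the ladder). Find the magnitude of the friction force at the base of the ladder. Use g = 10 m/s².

Take moments about the foot of the ladder.
Ladder weight 6.76×10 = 67.6 N acts at 3.565 m along the ladder; its horizontal arm is 3.565·cos69° = 1.278 m → τ = 86.39 N·m clockwise.
Firefighter: 73.9×10 = 739 N at 2.13 m → arm 0.7633 m → τ = 564.1 N·m clockwise.
Wall normal N acts horizontally at the top; its moment arm is the height L sinθ = 7.13·sin69° = 6.656 m, counterclockwise.
For rotational equilibrium, N × 6.656 = 650.5, so N = 97.7 N.
ΣFx = 0: friction at the foot balances the wall's push, so f = N_wall = 97.7 N.

f ≈ 97.7 N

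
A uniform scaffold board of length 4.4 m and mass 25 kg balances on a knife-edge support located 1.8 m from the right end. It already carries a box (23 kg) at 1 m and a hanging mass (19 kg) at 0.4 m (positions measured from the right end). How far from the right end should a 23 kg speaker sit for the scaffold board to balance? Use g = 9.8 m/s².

Choose the knife-edge support (at 1.8 m from the right end) as the axis so the support reaction has zero arm there.
Beam weight: 25 × 9.8 = 245 N down at 2.2 m → arm 0.4 m, τ = 245 × 0.4 = 98 N·m counterclockwise.
Box: 23 × 9.8 = 225.4 N down at 1 m → arm 0.8 m, τ = 225.4 × 0.8 = 180.3 N·m clockwise.
Hanging mass: 19 × 9.8 = 186.2 N down at 0.4 m → arm 1.4 m, τ = 186.2 × 1.4 = 260.7 N·m clockwise.
Net moment of existing loads = 343 N·m clockwise.
The speaker weighs 23 × 9.8 = 225.4 N and must supply an equal counterclockwise moment, so its lever arm about the knife-edge support is 343 / 225.4 = 1.52 m.
That puts it at 1.8 + 1.52 = 3.32 m from the right end.

x ≈ 3.32 m from the right end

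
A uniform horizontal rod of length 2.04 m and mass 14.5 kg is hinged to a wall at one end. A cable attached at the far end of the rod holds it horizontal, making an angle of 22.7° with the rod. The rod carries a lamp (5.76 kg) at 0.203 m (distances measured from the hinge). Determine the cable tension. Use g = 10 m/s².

Take moments about the hinge.
Beam weight: 14.5 × 10 = 145 N down at 1.02 m → arm 1.02 m, τ = 145 × 1.02 = 147.9 N·m clockwise.
Lamp: 5.76 × 10 = 57.6 N down at 0.203 m → arm 0.203 m, τ = 57.6 × 0.203 = 11.69 N·m clockwise.
Total clockwise load moment = 159.6 N·m.
The cable tension T acts at 2.04 m; only its component perpendicular to the rod, T sinθ, produces torque. sin 22.7° = 0.3859.
For rotational equilibrium, T × 2.04 × 0.3859 = 159.6, so T = 159.6 / 0.7872 = 203 N.

T ≈ 203 N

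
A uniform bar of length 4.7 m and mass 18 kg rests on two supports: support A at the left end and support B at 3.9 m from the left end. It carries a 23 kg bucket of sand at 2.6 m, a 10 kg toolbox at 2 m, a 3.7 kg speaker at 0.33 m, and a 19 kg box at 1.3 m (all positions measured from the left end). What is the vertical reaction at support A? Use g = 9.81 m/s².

R_A ≈ 351 N

About support B:
Beam weight: 18 × 9.81 = 176.6 N down at 2.35 m → arm 1.55 m, τ = 176.6 × 1.55 = 273.7 N·m counterclockwise.
Bucket of sand: 23 × 9.81 = 225.6 N down at 2.6 m → arm 1.3 m, τ = 225.6 × 1.3 = 293.3 N·m counterclockwise.
Toolbox: 10 × 9.81 = 98.1 N down at 2 m → arm 1.9 m, τ = 98.1 × 1.9 = 186.4 N·m counterclockwise.
Speaker: 3.7 × 9.81 = 36.3 N down at 0.33 m → arm 3.57 m, τ = 36.3 × 3.57 = 129.6 N·m counterclockwise.
Box: 19 × 9.81 = 186.4 N down at 1.3 m → arm 2.6 m, τ = 186.4 × 2.6 = 484.6 N·m counterclockwise.
Net load moment about support B = 1368 N·m counterclockwise.
Reaction R at support A is upward at 0 m, arm 3.9 m → moment R × 3.9 clockwise.
For rotational equilibrium, R × 3.9 = 1368, so R = 351 N.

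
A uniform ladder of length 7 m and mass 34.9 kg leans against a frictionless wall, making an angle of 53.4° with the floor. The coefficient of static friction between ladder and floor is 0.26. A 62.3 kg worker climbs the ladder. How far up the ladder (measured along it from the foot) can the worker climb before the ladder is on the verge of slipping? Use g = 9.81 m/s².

About the foot of the ladder:
Ladder weight 34.9×9.81 = 342.4 N acts at 3.5 m along the ladder; its horizontal arm is 3.5·cos53.4° = 2.087 m → τ = 714.6 N·m clockwise.
Worker weight 62.3×9.81 = 611.2 N at distance d → arm d·cos53.4° → τ = 611.2·d·0.5962 clockwise.
Wall normal N at the top has arm L sinθ = 5.62 m counterclockwise, so Στ = 0 gives N·5.62 = 714.6 + 364.4·d.
ΣFy = 0 ⇒ N_floor = 953.6 N, so the maximum friction is μ_s·N_floor = 0.26×953.6 = 247.9 N. ΣFx = 0 ⇒ N_wall = f, so at the slipping point N = 247.9 N.
Substituting: 247.9×5.62 = 714.6 + 364.4·d ⇒ d = (1393 − 714.6) / 364.4 = 1.86 m.

d ≈ 1.86 m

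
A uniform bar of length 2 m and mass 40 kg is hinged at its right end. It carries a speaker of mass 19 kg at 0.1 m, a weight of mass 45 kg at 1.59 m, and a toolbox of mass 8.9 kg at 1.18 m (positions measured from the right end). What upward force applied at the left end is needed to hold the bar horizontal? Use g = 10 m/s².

F ≈ 620 N

Take moments about the right end.
Beam weight: 40 × 10 = 400 N down at 1 m → arm 1 m, τ = 400 × 1 = 400 N·m counterclockwise.
Speaker: 19 × 10 = 190 N down at 0.1 m → arm 0.1 m, τ = 190 × 0.1 = 19 N·m counterclockwise.
Weight: 45 × 10 = 450 N down at 1.59 m → arm 1.59 m, τ = 450 × 1.59 = 715.5 N·m counterclockwise.
Toolbox: 8.9 × 10 = 89 N down at 1.18 m → arm 1.18 m, τ = 89 × 1.18 = 105 N·m counterclockwise.
Net moment of the loads = 1240 N·m counterclockwise.
The upward force F acts at the left end, arm 2 m, giving F × 2 clockwise.
For rotational equilibrium, F × 2 = 1240, so F = 1240 / 2 = 620 N.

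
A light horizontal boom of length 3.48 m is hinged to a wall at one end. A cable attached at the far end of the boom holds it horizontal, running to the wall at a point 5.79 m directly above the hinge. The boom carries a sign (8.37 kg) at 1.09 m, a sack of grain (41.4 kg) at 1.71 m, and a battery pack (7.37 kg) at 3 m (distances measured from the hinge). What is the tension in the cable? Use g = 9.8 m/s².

Choose the hinge as the axis so the unknown hinge reaction has zero arm there.
Sign: 8.37 × 9.8 = 82.03 N down at 1.09 m → arm 1.09 m, τ = 82.03 × 1.09 = 89.41 N·m clockwise.
Sack of grain: 41.4 × 9.8 = 405.7 N down at 1.71 m → arm 1.71 m, τ = 405.7 × 1.71 = 693.7 N·m clockwise.
Battery pack: 7.37 × 9.8 = 72.23 N down at 3 m → arm 3 m, τ = 72.23 × 3 = 216.7 N·m clockwise.
Total clockwise load moment = 999.8 N·m.
The cable tension T acts at 3.48 m; only its component perpendicular to the boom, T sinθ, produces torque. sinθ = h/√(h²+d²) = 5.79/√(5.79²+3.48²) = 0.8571.
Στ = 0 ⇒ T × 3.48 × 0.8571 = 999.8 ⇒ T = 999.8 / 2.983 = 335 N.

T ≈ 335 N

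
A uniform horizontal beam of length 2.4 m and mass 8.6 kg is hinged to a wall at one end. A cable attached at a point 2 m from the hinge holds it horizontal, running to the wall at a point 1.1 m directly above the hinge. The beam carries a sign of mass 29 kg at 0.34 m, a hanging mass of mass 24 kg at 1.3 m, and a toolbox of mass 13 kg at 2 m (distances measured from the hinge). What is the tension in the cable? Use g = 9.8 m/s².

Taking torques about the hinge:
Beam weight: 8.6 × 9.8 = 84.28 N down at 1.2 m → arm 1.2 m, τ = 84.28 × 1.2 = 101.1 N·m clockwise.
Sign: 29 × 9.8 = 284.2 N down at 0.34 m → arm 0.34 m, τ = 284.2 × 0.34 = 96.63 N·m clockwise.
Hanging mass: 24 × 9.8 = 235.2 N down at 1.3 m → arm 1.3 m, τ = 235.2 × 1.3 = 305.8 N·m clockwise.
Toolbox: 13 × 9.8 = 127.4 N down at 2 m → arm 2 m, τ = 127.4 × 2 = 254.8 N·m clockwise.
Total clockwise load moment = 758.3 N·m.
The cable tension T acts at 2 m; only its component perpendicular to the beam, T sinθ, produces torque. sinθ = h/√(h²+d²) = 1.1/√(1.1²+2²) = 0.4819.
Στ = 0 ⇒ T × 2 × 0.4819 = 758.3 ⇒ T = 758.3 / 0.9638 = 787 N.

T ≈ 787 N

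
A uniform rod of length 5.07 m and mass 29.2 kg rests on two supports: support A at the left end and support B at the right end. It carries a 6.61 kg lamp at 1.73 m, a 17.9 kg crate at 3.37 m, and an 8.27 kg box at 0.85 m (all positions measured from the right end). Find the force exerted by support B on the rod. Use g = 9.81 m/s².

R_B ≈ 312 N

Take moments about support A.
Beam weight: 29.2 × 9.81 = 286.5 N down at 2.535 m → arm 2.535 m, τ = 286.5 × 2.535 = 726.3 N·m clockwise.
Lamp: 6.61 × 9.81 = 64.84 N down at 1.73 m → arm 3.34 m, τ = 64.84 × 3.34 = 216.6 N·m clockwise.
Crate: 17.9 × 9.81 = 175.6 N down at 3.37 m → arm 1.7 m, τ = 175.6 × 1.7 = 298.5 N·m clockwise.
Box: 8.27 × 9.81 = 81.13 N down at 0.85 m → arm 4.22 m, τ = 81.13 × 4.22 = 342.4 N·m clockwise.
Net load moment about support A = 1584 N·m clockwise.
Reaction R at support B is upward at 0 m, arm 5.07 m → moment R × 5.07 counterclockwise.
Στ = 0 ⇒ R × 5.07 = 1584 ⇒ R = 312 N.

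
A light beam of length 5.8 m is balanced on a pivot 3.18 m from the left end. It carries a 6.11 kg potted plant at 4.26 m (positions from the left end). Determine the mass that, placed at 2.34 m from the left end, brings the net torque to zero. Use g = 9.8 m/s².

Choose the pivot (at 3.18 m from the left end) as the axis so the support reaction has zero arm there.
Potted plant: 6.11 × 9.8 = 59.88 N down at 4.26 m → arm 1.08 m, τ = 59.88 × 1.08 = 64.67 N·m clockwise.
Net moment of known loads = 64.67 N·m clockwise.
An unknown mass m at 2.34 m has arm 0.84 m; its moment is m·g·0.84 counterclockwise.
Setting net torque to zero: m × 9.8 × 0.84 = 64.67 → m = 64.67 / (9.8 × 0.84) = 7.86 kg.

m ≈ 7.86 kg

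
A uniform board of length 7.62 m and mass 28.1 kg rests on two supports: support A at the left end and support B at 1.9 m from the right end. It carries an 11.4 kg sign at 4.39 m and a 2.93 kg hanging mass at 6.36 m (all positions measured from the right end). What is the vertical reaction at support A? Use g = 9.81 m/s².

Take moments about support B.
Beam weight: 28.1 × 9.81 = 275.7 N down at 3.81 m → arm 1.91 m, τ = 275.7 × 1.91 = 526.6 N·m counterclockwise.
Sign: 11.4 × 9.81 = 111.8 N down at 4.39 m → arm 2.49 m, τ = 111.8 × 2.49 = 278.4 N·m counterclockwise.
Hanging mass: 2.93 × 9.81 = 28.74 N down at 6.36 m → arm 4.46 m, τ = 28.74 × 4.46 = 128.2 N·m counterclockwise.
Net load moment about support B = 933.2 N·m counterclockwise.
Reaction R at support A is upward at 7.62 m, arm 5.72 m → moment R × 5.72 clockwise.
Balancing moments: R × 5.72 = 933.2, giving R = 163 N.

R_A ≈ 163 N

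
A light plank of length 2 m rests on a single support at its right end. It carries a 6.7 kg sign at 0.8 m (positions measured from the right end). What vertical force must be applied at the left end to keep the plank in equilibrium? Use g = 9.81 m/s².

About the right end:
Sign: 6.7 × 9.81 = 65.73 N down at 0.8 m → arm 0.8 m, τ = 65.73 × 0.8 = 52.58 N·m counterclockwise.
Net moment of the loads = 52.58 N·m counterclockwise.
The upward force F acts at the left end, arm 2 m, giving F × 2 clockwise.
For rotational equilibrium, F × 2 = 52.58, so F = 52.58 / 2 = 26.3 N.

F ≈ 26.3 N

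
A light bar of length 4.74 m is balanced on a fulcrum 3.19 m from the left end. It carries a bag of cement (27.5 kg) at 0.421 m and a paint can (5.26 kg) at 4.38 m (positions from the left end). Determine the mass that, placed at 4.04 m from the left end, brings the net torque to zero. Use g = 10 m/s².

m ≈ 82.2 kg

Taking torques about the fulcrum (at 3.19 m from the left end):
Bag of cement: 27.5 × 10 = 275 N down at 0.421 m → arm 2.769 m, τ = 275 × 2.769 = 761.5 N·m counterclockwise.
Paint can: 5.26 × 10 = 52.6 N down at 4.38 m → arm 1.19 m, τ = 52.6 × 1.19 = 62.59 N·m clockwise.
Net moment of known loads = 698.9 N·m counterclockwise.
An unknown mass m at 4.04 m has arm 0.85 m; its moment is m·g·0.85 clockwise.
Setting net torque to zero: m × 10 × 0.85 = 698.9 → m = 698.9 / (10 × 0.85) = 82.2 kg.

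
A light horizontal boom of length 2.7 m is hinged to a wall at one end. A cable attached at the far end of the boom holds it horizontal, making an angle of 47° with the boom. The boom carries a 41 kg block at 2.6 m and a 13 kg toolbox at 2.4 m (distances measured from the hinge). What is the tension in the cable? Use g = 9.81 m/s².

T ≈ 685 N

Take moments about the hinge.
Block: 41 × 9.81 = 402.2 N down at 2.6 m → arm 2.6 m, τ = 402.2 × 2.6 = 1046 N·m clockwise.
Toolbox: 13 × 9.81 = 127.5 N down at 2.4 m → arm 2.4 m, τ = 127.5 × 2.4 = 306 N·m clockwise.
Total clockwise load moment = 1352 N·m.
The cable tension T acts at 2.7 m; only its component perpendicular to the boom, T sinθ, produces torque. sin 47° = 0.7314.
Στ = 0 ⇒ T × 2.7 × 0.7314 = 1352 ⇒ T = 1352 / 1.975 = 685 N.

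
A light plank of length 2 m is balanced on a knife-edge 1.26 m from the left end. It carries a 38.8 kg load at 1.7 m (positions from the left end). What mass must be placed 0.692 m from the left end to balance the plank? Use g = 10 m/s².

m ≈ 30.1 kg

Sum moments about the knife-edge (at 1.26 m from the left end) (the support reaction has zero arm there).
Load: 38.8 × 10 = 388 N down at 1.7 m → arm 0.44 m, τ = 388 × 0.44 = 170.7 N·m clockwise.
Net moment of known loads = 170.7 N·m clockwise.
An unknown mass m at 0.692 m has arm 0.568 m; its moment is m·g·0.568 counterclockwise.
Balancing moments: m × 10 × 0.568 = 170.7, giving m = 170.7 / (10 × 0.568) = 30.1 kg.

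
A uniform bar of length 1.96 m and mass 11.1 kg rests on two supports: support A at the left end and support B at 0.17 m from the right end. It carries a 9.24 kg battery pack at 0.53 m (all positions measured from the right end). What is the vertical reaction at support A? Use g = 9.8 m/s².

R_A ≈ 67.4 N

Take moments about support B.
Beam weight: 11.1 × 9.8 = 108.8 N down at 0.98 m → arm 0.81 m, τ = 108.8 × 0.81 = 88.13 N·m counterclockwise.
Battery pack: 9.24 × 9.8 = 90.55 N down at 0.53 m → arm 0.36 m, τ = 90.55 × 0.36 = 32.6 N·m counterclockwise.
Net load moment about support B = 120.7 N·m counterclockwise.
Reaction R at support A is upward at 1.96 m, arm 1.79 m → moment R × 1.79 clockwise.
For rotational equilibrium, R × 1.79 = 120.7, so R = 67.4 N.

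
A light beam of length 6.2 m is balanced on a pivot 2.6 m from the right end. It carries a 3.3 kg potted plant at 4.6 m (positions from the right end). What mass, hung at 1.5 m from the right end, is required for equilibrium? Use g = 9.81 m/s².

m ≈ 6 kg

Sum moments about the pivot (at 2.6 m from the right end) (the support reaction has zero arm there).
Potted plant: 3.3 × 9.81 = 32.37 N down at 4.6 m → arm 2 m, τ = 32.37 × 2 = 64.74 N·m counterclockwise.
Net moment of known loads = 64.74 N·m counterclockwise.
An unknown mass m at 1.5 m has arm 1.1 m; its moment is m·g·1.1 clockwise.
Setting net torque to zero: m × 9.81 × 1.1 = 64.74 → m = 64.74 / (9.81 × 1.1) = 6 kg.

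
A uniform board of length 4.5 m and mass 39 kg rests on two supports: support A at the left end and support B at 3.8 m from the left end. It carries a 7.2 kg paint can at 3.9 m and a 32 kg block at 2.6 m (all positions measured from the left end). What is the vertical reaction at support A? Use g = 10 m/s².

Taking torques about support B:
Beam weight: 39 × 10 = 390 N down at 2.25 m → arm 1.55 m, τ = 390 × 1.55 = 604.5 N·m counterclockwise.
Paint can: 7.2 × 10 = 72 N down at 3.9 m → arm 0.1 m, τ = 72 × 0.1 = 7.2 N·m clockwise.
Block: 32 × 10 = 320 N down at 2.6 m → arm 1.2 m, τ = 320 × 1.2 = 384 N·m counterclockwise.
Net load moment about support B = 981.3 N·m counterclockwise.
Reaction R at support A is upward at 0 m, arm 3.8 m → moment R × 3.8 clockwise.
For rotational equilibrium, R × 3.8 = 981.3, so R = 258 N.

R_A ≈ 258 N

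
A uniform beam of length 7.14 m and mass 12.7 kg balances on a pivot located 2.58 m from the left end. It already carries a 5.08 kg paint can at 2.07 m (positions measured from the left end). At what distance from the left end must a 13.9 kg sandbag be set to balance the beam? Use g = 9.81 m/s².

Sum moments about the pivot (at 2.58 m from the left end) (the support reaction has zero arm there).
Beam weight: 12.7 × 9.81 = 124.6 N down at 3.57 m → arm 0.99 m, τ = 124.6 × 0.99 = 123.4 N·m clockwise.
Paint can: 5.08 × 9.81 = 49.83 N down at 2.07 m → arm 0.51 m, τ = 49.83 × 0.51 = 25.41 N·m counterclockwise.
Net moment of existing loads = 97.99 N·m clockwise.
The sandbag weighs 13.9 × 9.81 = 136.4 N and must supply an equal counterclockwise moment, so its lever arm about the pivot is 97.99 / 136.4 = 0.718 m.
That puts it at 2.58 − 0.718 = 1.86 m from the left end.

x ≈ 1.86 m from the left end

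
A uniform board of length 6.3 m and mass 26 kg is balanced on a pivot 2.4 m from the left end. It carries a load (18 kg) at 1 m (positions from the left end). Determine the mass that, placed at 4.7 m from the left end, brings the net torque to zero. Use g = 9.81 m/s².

m ≈ 2.48 kg

About the pivot (at 2.4 m from the left end):
Beam weight: 26 × 9.81 = 255.1 N down at 3.15 m → arm 0.75 m, τ = 255.1 × 0.75 = 191.3 N·m clockwise.
Load: 18 × 9.81 = 176.6 N down at 1 m → arm 1.4 m, τ = 176.6 × 1.4 = 247.2 N·m counterclockwise.
Net moment of known loads = 55.9 N·m counterclockwise.
An unknown mass m at 4.7 m has arm 2.3 m; its moment is m·g·2.3 clockwise.
Στ = 0 ⇒ m × 9.81 × 2.3 = 55.9 ⇒ m = 55.9 / (9.81 × 2.3) = 2.48 kg.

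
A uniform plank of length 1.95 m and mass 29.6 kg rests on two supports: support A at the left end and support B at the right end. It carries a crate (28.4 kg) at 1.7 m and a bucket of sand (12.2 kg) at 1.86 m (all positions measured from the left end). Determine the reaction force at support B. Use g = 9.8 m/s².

R_B ≈ 502 N

Choose support A as the axis so its reaction then has zero moment arm.
Beam weight: 29.6 × 9.8 = 290.1 N down at 0.975 m → arm 0.975 m, τ = 290.1 × 0.975 = 282.8 N·m clockwise.
Crate: 28.4 × 9.8 = 278.3 N down at 1.7 m → arm 1.7 m, τ = 278.3 × 1.7 = 473.1 N·m clockwise.
Bucket of sand: 12.2 × 9.8 = 119.6 N down at 1.86 m → arm 1.86 m, τ = 119.6 × 1.86 = 222.5 N·m clockwise.
Net load moment about support A = 978.4 N·m clockwise.
Reaction R at support B is upward at 1.95 m, arm 1.95 m → moment R × 1.95 counterclockwise.
Setting net torque to zero: R × 1.95 = 978.4 → R = 502 N.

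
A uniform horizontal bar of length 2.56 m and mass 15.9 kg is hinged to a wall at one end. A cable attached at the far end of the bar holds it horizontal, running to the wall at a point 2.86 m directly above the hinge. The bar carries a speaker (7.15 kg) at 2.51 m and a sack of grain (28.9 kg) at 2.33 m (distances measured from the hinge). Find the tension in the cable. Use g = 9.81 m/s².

Choose the hinge as the axis so the unknown hinge reaction has zero arm there.
Beam weight: 15.9 × 9.81 = 156 N down at 1.28 m → arm 1.28 m, τ = 156 × 1.28 = 199.7 N·m clockwise.
Speaker: 7.15 × 9.81 = 70.14 N down at 2.51 m → arm 2.51 m, τ = 70.14 × 2.51 = 176.1 N·m clockwise.
Sack of grain: 28.9 × 9.81 = 283.5 N down at 2.33 m → arm 2.33 m, τ = 283.5 × 2.33 = 660.6 N·m clockwise.
Total clockwise load moment = 1036 N·m.
The cable tension T acts at 2.56 m; only its component perpendicular to the bar, T sinθ, produces torque. sinθ = h/√(h²+d²) = 2.86/√(2.86²+2.56²) = 0.7451.
Στ = 0 ⇒ T × 2.56 × 0.7451 = 1036 ⇒ T = 1036 / 1.907 = 543 N.

T ≈ 543 N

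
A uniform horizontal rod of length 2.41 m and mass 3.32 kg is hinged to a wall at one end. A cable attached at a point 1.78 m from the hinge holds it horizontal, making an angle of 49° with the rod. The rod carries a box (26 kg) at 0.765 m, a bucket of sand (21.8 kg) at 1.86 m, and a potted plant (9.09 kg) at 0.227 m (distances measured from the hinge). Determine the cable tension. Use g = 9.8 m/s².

T ≈ 485 N

Take moments about the hinge.
Beam weight: 3.32 × 9.8 = 32.54 N down at 1.205 m → arm 1.205 m, τ = 32.54 × 1.205 = 39.21 N·m clockwise.
Box: 26 × 9.8 = 254.8 N down at 0.765 m → arm 0.765 m, τ = 254.8 × 0.765 = 194.9 N·m clockwise.
Bucket of sand: 21.8 × 9.8 = 213.6 N down at 1.86 m → arm 1.86 m, τ = 213.6 × 1.86 = 397.3 N·m clockwise.
Potted plant: 9.09 × 9.8 = 89.08 N down at 0.227 m → arm 0.227 m, τ = 89.08 × 0.227 = 20.22 N·m clockwise.
Total clockwise load moment = 651.6 N·m.
The cable tension T acts at 1.78 m; only its component perpendicular to the rod, T sinθ, produces torque. sin 49° = 0.7547.
Balancing moments: T × 1.78 × 0.7547 = 651.6, giving T = 651.6 / 1.343 = 485 N.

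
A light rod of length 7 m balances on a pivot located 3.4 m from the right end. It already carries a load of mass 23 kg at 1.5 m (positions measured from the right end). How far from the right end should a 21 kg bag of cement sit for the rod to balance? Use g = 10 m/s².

x ≈ 5.48 m from the right end

Choose the pivot (at 3.4 m from the right end) as the axis so the support reaction has zero arm there.
Load: 23 × 10 = 230 N down at 1.5 m → arm 1.9 m, τ = 230 × 1.9 = 437 N·m clockwise.
Net moment of existing loads = 437 N·m clockwise.
The bag of cement weighs 21 × 10 = 210 N and must supply an equal counterclockwise moment, so its lever arm about the pivot is 437 / 210 = 2.08 m.
That puts it at 3.4 + 2.08 = 5.48 m from the right end.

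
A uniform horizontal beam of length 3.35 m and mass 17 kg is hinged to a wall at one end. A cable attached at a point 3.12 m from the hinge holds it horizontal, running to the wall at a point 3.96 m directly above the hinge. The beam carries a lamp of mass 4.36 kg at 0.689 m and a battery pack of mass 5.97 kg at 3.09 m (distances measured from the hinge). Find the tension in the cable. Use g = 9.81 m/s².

Choose the hinge as the axis so the unknown hinge reaction has zero arm there.
Beam weight: 17 × 9.81 = 166.8 N down at 1.675 m → arm 1.675 m, τ = 166.8 × 1.675 = 279.4 N·m clockwise.
Lamp: 4.36 × 9.81 = 42.77 N down at 0.689 m → arm 0.689 m, τ = 42.77 × 0.689 = 29.47 N·m clockwise.
Battery pack: 5.97 × 9.81 = 58.57 N down at 3.09 m → arm 3.09 m, τ = 58.57 × 3.09 = 181 N·m clockwise.
Total clockwise load moment = 489.9 N·m.
The cable tension T acts at 3.12 m; only its component perpendicular to the beam, T sinθ, produces torque. sinθ = h/√(h²+d²) = 3.96/√(3.96²+3.12²) = 0.7855.
Στ = 0 ⇒ T × 3.12 × 0.7855 = 489.9 ⇒ T = 489.9 / 2.451 = 200 N.

T ≈ 200 N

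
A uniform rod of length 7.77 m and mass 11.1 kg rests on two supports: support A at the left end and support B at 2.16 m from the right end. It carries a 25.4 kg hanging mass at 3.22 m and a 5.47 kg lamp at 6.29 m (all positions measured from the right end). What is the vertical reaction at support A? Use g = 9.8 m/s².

Taking torques about support B:
Beam weight: 11.1 × 9.8 = 108.8 N down at 3.885 m → arm 1.725 m, τ = 108.8 × 1.725 = 187.7 N·m counterclockwise.
Hanging mass: 25.4 × 9.8 = 248.9 N down at 3.22 m → arm 1.06 m, τ = 248.9 × 1.06 = 263.8 N·m counterclockwise.
Lamp: 5.47 × 9.8 = 53.61 N down at 6.29 m → arm 4.13 m, τ = 53.61 × 4.13 = 221.4 N·m counterclockwise.
Net load moment about support B = 672.9 N·m counterclockwise.
Reaction R at support A is upward at 7.77 m, arm 5.61 m → moment R × 5.61 clockwise.
Balancing moments: R × 5.61 = 672.9, giving R = 120 N.

R_A ≈ 120 N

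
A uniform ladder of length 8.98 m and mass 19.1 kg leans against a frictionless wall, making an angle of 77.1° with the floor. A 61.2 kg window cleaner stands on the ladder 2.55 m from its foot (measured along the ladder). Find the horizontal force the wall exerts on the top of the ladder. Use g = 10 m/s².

N_wall ≈ 61.7 N

Taking torques about the foot of the ladder:
Ladder weight 19.1×10 = 191 N acts at 4.49 m along the ladder; its horizontal arm is 4.49·cos77.1° = 1.002 m → τ = 191.4 N·m clockwise.
Window cleaner: 61.2×10 = 612 N at 2.55 m → arm 0.5693 m → τ = 348.4 N·m clockwise.
Wall normal N acts horizontally at the top; its moment arm is the height L sinθ = 8.98·sin77.1° = 8.753 m, counterclockwise.
Στ = 0 ⇒ N × 8.753 = 539.8 ⇒ N = 61.7 N.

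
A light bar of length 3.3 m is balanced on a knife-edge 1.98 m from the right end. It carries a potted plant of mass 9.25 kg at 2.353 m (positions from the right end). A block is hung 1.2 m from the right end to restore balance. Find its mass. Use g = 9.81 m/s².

Sum moments about the knife-edge (at 1.98 m from the right end) (the support reaction has zero arm there).
Potted plant: 9.25 × 9.81 = 90.74 N down at 2.353 m → arm 0.373 m, τ = 90.74 × 0.373 = 33.85 N·m counterclockwise.
Net moment of known loads = 33.85 N·m counterclockwise.
An unknown mass m at 1.2 m has arm 0.78 m; its moment is m·g·0.78 clockwise.
For rotational equilibrium, m × 9.81 × 0.78 = 33.85, so m = 33.85 / (9.81 × 0.78) = 4.42 kg.

m ≈ 4.42 kg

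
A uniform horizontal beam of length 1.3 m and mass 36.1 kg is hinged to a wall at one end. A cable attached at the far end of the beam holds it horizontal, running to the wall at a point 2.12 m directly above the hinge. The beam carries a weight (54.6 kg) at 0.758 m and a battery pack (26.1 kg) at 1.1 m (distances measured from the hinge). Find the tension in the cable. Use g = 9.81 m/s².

T ≈ 828 N

Sum moments about the hinge (the unknown hinge reaction has zero arm there).
Beam weight: 36.1 × 9.81 = 354.1 N down at 0.65 m → arm 0.65 m, τ = 354.1 × 0.65 = 230.2 N·m clockwise.
Weight: 54.6 × 9.81 = 535.6 N down at 0.758 m → arm 0.758 m, τ = 535.6 × 0.758 = 406 N·m clockwise.
Battery pack: 26.1 × 9.81 = 256 N down at 1.1 m → arm 1.1 m, τ = 256 × 1.1 = 281.6 N·m clockwise.
Total clockwise load moment = 917.8 N·m.
The cable tension T acts at 1.3 m; only its component perpendicular to the beam, T sinθ, produces torque. sinθ = h/√(h²+d²) = 2.12/√(2.12²+1.3²) = 0.8525.
Στ = 0 ⇒ T × 1.3 × 0.8525 = 917.8 ⇒ T = 917.8 / 1.108 = 828 N.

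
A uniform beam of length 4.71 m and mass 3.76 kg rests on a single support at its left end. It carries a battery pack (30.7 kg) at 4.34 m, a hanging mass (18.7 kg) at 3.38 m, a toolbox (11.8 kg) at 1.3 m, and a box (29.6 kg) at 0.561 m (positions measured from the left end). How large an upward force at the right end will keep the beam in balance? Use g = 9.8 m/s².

Choose the left end as the axis so the unknown pivot reaction has zero arm there.
Beam weight: 3.76 × 9.8 = 36.85 N down at 2.355 m → arm 2.355 m, τ = 36.85 × 2.355 = 86.78 N·m clockwise.
Battery pack: 30.7 × 9.8 = 300.9 N down at 4.34 m → arm 4.34 m, τ = 300.9 × 4.34 = 1306 N·m clockwise.
Hanging mass: 18.7 × 9.8 = 183.3 N down at 3.38 m → arm 3.38 m, τ = 183.3 × 3.38 = 619.6 N·m clockwise.
Toolbox: 11.8 × 9.8 = 115.6 N down at 1.3 m → arm 1.3 m, τ = 115.6 × 1.3 = 150.3 N·m clockwise.
Box: 29.6 × 9.8 = 290.1 N down at 0.561 m → arm 0.561 m, τ = 290.1 × 0.561 = 162.7 N·m clockwise.
Net moment of the loads = 2325 N·m clockwise.
The upward force F acts at the right end, arm 4.71 m, giving F × 4.71 counterclockwise.
For rotational equilibrium, F × 4.71 = 2325, so F = 2325 / 4.71 = 494 N.

F ≈ 494 N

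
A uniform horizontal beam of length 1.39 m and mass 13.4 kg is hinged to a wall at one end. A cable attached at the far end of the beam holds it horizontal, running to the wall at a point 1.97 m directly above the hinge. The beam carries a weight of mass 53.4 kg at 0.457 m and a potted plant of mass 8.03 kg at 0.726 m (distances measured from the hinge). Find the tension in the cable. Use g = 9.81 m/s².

T ≈ 342 N

Taking torques about the hinge:
Beam weight: 13.4 × 9.81 = 131.5 N down at 0.695 m → arm 0.695 m, τ = 131.5 × 0.695 = 91.39 N·m clockwise.
Weight: 53.4 × 9.81 = 523.9 N down at 0.457 m → arm 0.457 m, τ = 523.9 × 0.457 = 239.4 N·m clockwise.
Potted plant: 8.03 × 9.81 = 78.77 N down at 0.726 m → arm 0.726 m, τ = 78.77 × 0.726 = 57.19 N·m clockwise.
Total clockwise load moment = 388 N·m.
The cable tension T acts at 1.39 m; only its component perpendicular to the beam, T sinθ, produces torque. sinθ = h/√(h²+d²) = 1.97/√(1.97²+1.39²) = 0.8171.
Balancing moments: T × 1.39 × 0.8171 = 388, giving T = 388 / 1.136 = 342 N.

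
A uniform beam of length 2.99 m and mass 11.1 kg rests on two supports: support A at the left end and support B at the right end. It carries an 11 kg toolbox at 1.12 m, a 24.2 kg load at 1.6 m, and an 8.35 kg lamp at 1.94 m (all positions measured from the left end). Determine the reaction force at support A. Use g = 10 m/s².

Sum moments about support B (its reaction then has zero moment arm).
Beam weight: 11.1 × 10 = 111 N down at 1.495 m → arm 1.495 m, τ = 111 × 1.495 = 165.9 N·m counterclockwise.
Toolbox: 11 × 10 = 110 N down at 1.12 m → arm 1.87 m, τ = 110 × 1.87 = 205.7 N·m counterclockwise.
Load: 24.2 × 10 = 242 N down at 1.6 m → arm 1.39 m, τ = 242 × 1.39 = 336.4 N·m counterclockwise.
Lamp: 8.35 × 10 = 83.5 N down at 1.94 m → arm 1.05 m, τ = 83.5 × 1.05 = 87.67 N·m counterclockwise.
Net load moment about support B = 795.7 N·m counterclockwise.
Reaction R at support A is upward at 0 m, arm 2.99 m → moment R × 2.99 clockwise.
Στ = 0 ⇒ R × 2.99 = 795.7 ⇒ R = 266 N.

R_A ≈ 266 N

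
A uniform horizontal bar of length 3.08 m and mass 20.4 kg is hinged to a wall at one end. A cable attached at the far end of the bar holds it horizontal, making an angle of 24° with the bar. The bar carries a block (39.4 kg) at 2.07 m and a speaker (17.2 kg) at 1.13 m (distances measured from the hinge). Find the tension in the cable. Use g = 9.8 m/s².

Sum moments about the hinge (the unknown hinge reaction has zero arm there).
Beam weight: 20.4 × 9.8 = 199.9 N down at 1.54 m → arm 1.54 m, τ = 199.9 × 1.54 = 307.8 N·m clockwise.
Block: 39.4 × 9.8 = 386.1 N down at 2.07 m → arm 2.07 m, τ = 386.1 × 2.07 = 799.2 N·m clockwise.
Speaker: 17.2 × 9.8 = 168.6 N down at 1.13 m → arm 1.13 m, τ = 168.6 × 1.13 = 190.5 N·m clockwise.
Total clockwise load moment = 1298 N·m.
The cable tension T acts at 3.08 m; only its component perpendicular to the bar, T sinθ, produces torque. sin 24° = 0.4067.
For rotational equilibrium, T × 3.08 × 0.4067 = 1298, so T = 1298 / 1.253 = 1040 N.

T ≈ 1040 N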